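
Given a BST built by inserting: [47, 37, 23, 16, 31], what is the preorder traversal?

Tree insertion order: [47, 37, 23, 16, 31]
Tree (level-order array): [47, 37, None, 23, None, 16, 31]
Preorder traversal: [47, 37, 23, 16, 31]


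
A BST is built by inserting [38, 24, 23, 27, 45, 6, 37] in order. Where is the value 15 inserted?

Starting tree (level order): [38, 24, 45, 23, 27, None, None, 6, None, None, 37]
Insertion path: 38 -> 24 -> 23 -> 6
Result: insert 15 as right child of 6
Final tree (level order): [38, 24, 45, 23, 27, None, None, 6, None, None, 37, None, 15]


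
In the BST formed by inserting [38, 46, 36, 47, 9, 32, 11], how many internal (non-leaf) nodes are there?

Tree built from: [38, 46, 36, 47, 9, 32, 11]
Tree (level-order array): [38, 36, 46, 9, None, None, 47, None, 32, None, None, 11]
Rule: An internal node has at least one child.
Per-node child counts:
  node 38: 2 child(ren)
  node 36: 1 child(ren)
  node 9: 1 child(ren)
  node 32: 1 child(ren)
  node 11: 0 child(ren)
  node 46: 1 child(ren)
  node 47: 0 child(ren)
Matching nodes: [38, 36, 9, 32, 46]
Count of internal (non-leaf) nodes: 5


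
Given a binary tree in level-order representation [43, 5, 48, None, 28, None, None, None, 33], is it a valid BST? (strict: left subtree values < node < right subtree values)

Level-order array: [43, 5, 48, None, 28, None, None, None, 33]
Validate using subtree bounds (lo, hi): at each node, require lo < value < hi,
then recurse left with hi=value and right with lo=value.
Preorder trace (stopping at first violation):
  at node 43 with bounds (-inf, +inf): OK
  at node 5 with bounds (-inf, 43): OK
  at node 28 with bounds (5, 43): OK
  at node 33 with bounds (28, 43): OK
  at node 48 with bounds (43, +inf): OK
No violation found at any node.
Result: Valid BST


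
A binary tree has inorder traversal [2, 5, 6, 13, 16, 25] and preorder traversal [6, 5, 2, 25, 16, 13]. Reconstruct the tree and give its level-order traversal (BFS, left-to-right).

Inorder:  [2, 5, 6, 13, 16, 25]
Preorder: [6, 5, 2, 25, 16, 13]
Algorithm: preorder visits root first, so consume preorder in order;
for each root, split the current inorder slice at that value into
left-subtree inorder and right-subtree inorder, then recurse.
Recursive splits:
  root=6; inorder splits into left=[2, 5], right=[13, 16, 25]
  root=5; inorder splits into left=[2], right=[]
  root=2; inorder splits into left=[], right=[]
  root=25; inorder splits into left=[13, 16], right=[]
  root=16; inorder splits into left=[13], right=[]
  root=13; inorder splits into left=[], right=[]
Reconstructed level-order: [6, 5, 25, 2, 16, 13]


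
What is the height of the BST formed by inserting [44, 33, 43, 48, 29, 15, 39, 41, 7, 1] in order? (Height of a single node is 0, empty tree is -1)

Insertion order: [44, 33, 43, 48, 29, 15, 39, 41, 7, 1]
Tree (level-order array): [44, 33, 48, 29, 43, None, None, 15, None, 39, None, 7, None, None, 41, 1]
Compute height bottom-up (empty subtree = -1):
  height(1) = 1 + max(-1, -1) = 0
  height(7) = 1 + max(0, -1) = 1
  height(15) = 1 + max(1, -1) = 2
  height(29) = 1 + max(2, -1) = 3
  height(41) = 1 + max(-1, -1) = 0
  height(39) = 1 + max(-1, 0) = 1
  height(43) = 1 + max(1, -1) = 2
  height(33) = 1 + max(3, 2) = 4
  height(48) = 1 + max(-1, -1) = 0
  height(44) = 1 + max(4, 0) = 5
Height = 5


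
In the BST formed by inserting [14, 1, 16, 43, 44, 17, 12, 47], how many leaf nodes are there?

Tree built from: [14, 1, 16, 43, 44, 17, 12, 47]
Tree (level-order array): [14, 1, 16, None, 12, None, 43, None, None, 17, 44, None, None, None, 47]
Rule: A leaf has 0 children.
Per-node child counts:
  node 14: 2 child(ren)
  node 1: 1 child(ren)
  node 12: 0 child(ren)
  node 16: 1 child(ren)
  node 43: 2 child(ren)
  node 17: 0 child(ren)
  node 44: 1 child(ren)
  node 47: 0 child(ren)
Matching nodes: [12, 17, 47]
Count of leaf nodes: 3


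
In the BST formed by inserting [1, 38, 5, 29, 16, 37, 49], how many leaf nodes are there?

Tree built from: [1, 38, 5, 29, 16, 37, 49]
Tree (level-order array): [1, None, 38, 5, 49, None, 29, None, None, 16, 37]
Rule: A leaf has 0 children.
Per-node child counts:
  node 1: 1 child(ren)
  node 38: 2 child(ren)
  node 5: 1 child(ren)
  node 29: 2 child(ren)
  node 16: 0 child(ren)
  node 37: 0 child(ren)
  node 49: 0 child(ren)
Matching nodes: [16, 37, 49]
Count of leaf nodes: 3


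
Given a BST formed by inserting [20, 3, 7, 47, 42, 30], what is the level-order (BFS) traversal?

Tree insertion order: [20, 3, 7, 47, 42, 30]
Tree (level-order array): [20, 3, 47, None, 7, 42, None, None, None, 30]
BFS from the root, enqueuing left then right child of each popped node:
  queue [20] -> pop 20, enqueue [3, 47], visited so far: [20]
  queue [3, 47] -> pop 3, enqueue [7], visited so far: [20, 3]
  queue [47, 7] -> pop 47, enqueue [42], visited so far: [20, 3, 47]
  queue [7, 42] -> pop 7, enqueue [none], visited so far: [20, 3, 47, 7]
  queue [42] -> pop 42, enqueue [30], visited so far: [20, 3, 47, 7, 42]
  queue [30] -> pop 30, enqueue [none], visited so far: [20, 3, 47, 7, 42, 30]
Result: [20, 3, 47, 7, 42, 30]


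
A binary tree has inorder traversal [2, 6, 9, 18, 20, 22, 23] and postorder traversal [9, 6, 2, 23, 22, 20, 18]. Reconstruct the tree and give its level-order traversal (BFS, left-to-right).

Inorder:   [2, 6, 9, 18, 20, 22, 23]
Postorder: [9, 6, 2, 23, 22, 20, 18]
Algorithm: postorder visits root last, so walk postorder right-to-left;
each value is the root of the current inorder slice — split it at that
value, recurse on the right subtree first, then the left.
Recursive splits:
  root=18; inorder splits into left=[2, 6, 9], right=[20, 22, 23]
  root=20; inorder splits into left=[], right=[22, 23]
  root=22; inorder splits into left=[], right=[23]
  root=23; inorder splits into left=[], right=[]
  root=2; inorder splits into left=[], right=[6, 9]
  root=6; inorder splits into left=[], right=[9]
  root=9; inorder splits into left=[], right=[]
Reconstructed level-order: [18, 2, 20, 6, 22, 9, 23]


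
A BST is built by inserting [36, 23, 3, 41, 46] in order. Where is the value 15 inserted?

Starting tree (level order): [36, 23, 41, 3, None, None, 46]
Insertion path: 36 -> 23 -> 3
Result: insert 15 as right child of 3
Final tree (level order): [36, 23, 41, 3, None, None, 46, None, 15]


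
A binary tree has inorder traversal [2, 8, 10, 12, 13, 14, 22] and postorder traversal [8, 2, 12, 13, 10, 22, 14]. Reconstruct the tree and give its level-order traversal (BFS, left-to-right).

Inorder:   [2, 8, 10, 12, 13, 14, 22]
Postorder: [8, 2, 12, 13, 10, 22, 14]
Algorithm: postorder visits root last, so walk postorder right-to-left;
each value is the root of the current inorder slice — split it at that
value, recurse on the right subtree first, then the left.
Recursive splits:
  root=14; inorder splits into left=[2, 8, 10, 12, 13], right=[22]
  root=22; inorder splits into left=[], right=[]
  root=10; inorder splits into left=[2, 8], right=[12, 13]
  root=13; inorder splits into left=[12], right=[]
  root=12; inorder splits into left=[], right=[]
  root=2; inorder splits into left=[], right=[8]
  root=8; inorder splits into left=[], right=[]
Reconstructed level-order: [14, 10, 22, 2, 13, 8, 12]


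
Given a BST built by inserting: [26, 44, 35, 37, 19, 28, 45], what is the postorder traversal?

Tree insertion order: [26, 44, 35, 37, 19, 28, 45]
Tree (level-order array): [26, 19, 44, None, None, 35, 45, 28, 37]
Postorder traversal: [19, 28, 37, 35, 45, 44, 26]


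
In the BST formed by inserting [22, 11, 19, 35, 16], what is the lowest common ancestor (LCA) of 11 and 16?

Tree insertion order: [22, 11, 19, 35, 16]
Tree (level-order array): [22, 11, 35, None, 19, None, None, 16]
In a BST, the LCA of p=11, q=16 is the first node v on the
root-to-leaf path with p <= v <= q (go left if both < v, right if both > v).
Walk from root:
  at 22: both 11 and 16 < 22, go left
  at 11: 11 <= 11 <= 16, this is the LCA
LCA = 11


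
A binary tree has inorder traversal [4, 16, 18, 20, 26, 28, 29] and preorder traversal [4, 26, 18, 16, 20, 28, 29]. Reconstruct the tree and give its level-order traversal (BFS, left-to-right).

Inorder:  [4, 16, 18, 20, 26, 28, 29]
Preorder: [4, 26, 18, 16, 20, 28, 29]
Algorithm: preorder visits root first, so consume preorder in order;
for each root, split the current inorder slice at that value into
left-subtree inorder and right-subtree inorder, then recurse.
Recursive splits:
  root=4; inorder splits into left=[], right=[16, 18, 20, 26, 28, 29]
  root=26; inorder splits into left=[16, 18, 20], right=[28, 29]
  root=18; inorder splits into left=[16], right=[20]
  root=16; inorder splits into left=[], right=[]
  root=20; inorder splits into left=[], right=[]
  root=28; inorder splits into left=[], right=[29]
  root=29; inorder splits into left=[], right=[]
Reconstructed level-order: [4, 26, 18, 28, 16, 20, 29]


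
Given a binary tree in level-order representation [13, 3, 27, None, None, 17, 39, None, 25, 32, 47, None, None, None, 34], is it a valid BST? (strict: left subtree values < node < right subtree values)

Level-order array: [13, 3, 27, None, None, 17, 39, None, 25, 32, 47, None, None, None, 34]
Validate using subtree bounds (lo, hi): at each node, require lo < value < hi,
then recurse left with hi=value and right with lo=value.
Preorder trace (stopping at first violation):
  at node 13 with bounds (-inf, +inf): OK
  at node 3 with bounds (-inf, 13): OK
  at node 27 with bounds (13, +inf): OK
  at node 17 with bounds (13, 27): OK
  at node 25 with bounds (17, 27): OK
  at node 39 with bounds (27, +inf): OK
  at node 32 with bounds (27, 39): OK
  at node 34 with bounds (32, 39): OK
  at node 47 with bounds (39, +inf): OK
No violation found at any node.
Result: Valid BST


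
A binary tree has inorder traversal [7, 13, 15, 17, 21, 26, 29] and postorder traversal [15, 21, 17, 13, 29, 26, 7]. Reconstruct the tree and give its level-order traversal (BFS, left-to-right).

Inorder:   [7, 13, 15, 17, 21, 26, 29]
Postorder: [15, 21, 17, 13, 29, 26, 7]
Algorithm: postorder visits root last, so walk postorder right-to-left;
each value is the root of the current inorder slice — split it at that
value, recurse on the right subtree first, then the left.
Recursive splits:
  root=7; inorder splits into left=[], right=[13, 15, 17, 21, 26, 29]
  root=26; inorder splits into left=[13, 15, 17, 21], right=[29]
  root=29; inorder splits into left=[], right=[]
  root=13; inorder splits into left=[], right=[15, 17, 21]
  root=17; inorder splits into left=[15], right=[21]
  root=21; inorder splits into left=[], right=[]
  root=15; inorder splits into left=[], right=[]
Reconstructed level-order: [7, 26, 13, 29, 17, 15, 21]


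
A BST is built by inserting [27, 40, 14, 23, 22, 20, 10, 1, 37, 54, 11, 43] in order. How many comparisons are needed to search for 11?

Search path for 11: 27 -> 14 -> 10 -> 11
Found: True
Comparisons: 4


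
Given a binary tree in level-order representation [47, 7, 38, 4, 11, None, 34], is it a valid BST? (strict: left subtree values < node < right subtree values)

Level-order array: [47, 7, 38, 4, 11, None, 34]
Validate using subtree bounds (lo, hi): at each node, require lo < value < hi,
then recurse left with hi=value and right with lo=value.
Preorder trace (stopping at first violation):
  at node 47 with bounds (-inf, +inf): OK
  at node 7 with bounds (-inf, 47): OK
  at node 4 with bounds (-inf, 7): OK
  at node 11 with bounds (7, 47): OK
  at node 38 with bounds (47, +inf): VIOLATION
Node 38 violates its bound: not (47 < 38 < +inf).
Result: Not a valid BST


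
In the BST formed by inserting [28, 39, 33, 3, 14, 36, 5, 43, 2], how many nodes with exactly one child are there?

Tree built from: [28, 39, 33, 3, 14, 36, 5, 43, 2]
Tree (level-order array): [28, 3, 39, 2, 14, 33, 43, None, None, 5, None, None, 36]
Rule: These are nodes with exactly 1 non-null child.
Per-node child counts:
  node 28: 2 child(ren)
  node 3: 2 child(ren)
  node 2: 0 child(ren)
  node 14: 1 child(ren)
  node 5: 0 child(ren)
  node 39: 2 child(ren)
  node 33: 1 child(ren)
  node 36: 0 child(ren)
  node 43: 0 child(ren)
Matching nodes: [14, 33]
Count of nodes with exactly one child: 2


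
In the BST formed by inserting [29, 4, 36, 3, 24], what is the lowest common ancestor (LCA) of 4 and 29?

Tree insertion order: [29, 4, 36, 3, 24]
Tree (level-order array): [29, 4, 36, 3, 24]
In a BST, the LCA of p=4, q=29 is the first node v on the
root-to-leaf path with p <= v <= q (go left if both < v, right if both > v).
Walk from root:
  at 29: 4 <= 29 <= 29, this is the LCA
LCA = 29


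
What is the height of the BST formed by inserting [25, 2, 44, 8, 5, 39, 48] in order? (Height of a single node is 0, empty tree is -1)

Insertion order: [25, 2, 44, 8, 5, 39, 48]
Tree (level-order array): [25, 2, 44, None, 8, 39, 48, 5]
Compute height bottom-up (empty subtree = -1):
  height(5) = 1 + max(-1, -1) = 0
  height(8) = 1 + max(0, -1) = 1
  height(2) = 1 + max(-1, 1) = 2
  height(39) = 1 + max(-1, -1) = 0
  height(48) = 1 + max(-1, -1) = 0
  height(44) = 1 + max(0, 0) = 1
  height(25) = 1 + max(2, 1) = 3
Height = 3


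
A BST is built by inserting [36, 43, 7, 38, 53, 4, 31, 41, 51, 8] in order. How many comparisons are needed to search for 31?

Search path for 31: 36 -> 7 -> 31
Found: True
Comparisons: 3


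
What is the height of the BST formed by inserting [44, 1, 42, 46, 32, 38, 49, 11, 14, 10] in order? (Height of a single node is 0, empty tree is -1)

Insertion order: [44, 1, 42, 46, 32, 38, 49, 11, 14, 10]
Tree (level-order array): [44, 1, 46, None, 42, None, 49, 32, None, None, None, 11, 38, 10, 14]
Compute height bottom-up (empty subtree = -1):
  height(10) = 1 + max(-1, -1) = 0
  height(14) = 1 + max(-1, -1) = 0
  height(11) = 1 + max(0, 0) = 1
  height(38) = 1 + max(-1, -1) = 0
  height(32) = 1 + max(1, 0) = 2
  height(42) = 1 + max(2, -1) = 3
  height(1) = 1 + max(-1, 3) = 4
  height(49) = 1 + max(-1, -1) = 0
  height(46) = 1 + max(-1, 0) = 1
  height(44) = 1 + max(4, 1) = 5
Height = 5


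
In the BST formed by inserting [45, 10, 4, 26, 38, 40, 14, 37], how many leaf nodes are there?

Tree built from: [45, 10, 4, 26, 38, 40, 14, 37]
Tree (level-order array): [45, 10, None, 4, 26, None, None, 14, 38, None, None, 37, 40]
Rule: A leaf has 0 children.
Per-node child counts:
  node 45: 1 child(ren)
  node 10: 2 child(ren)
  node 4: 0 child(ren)
  node 26: 2 child(ren)
  node 14: 0 child(ren)
  node 38: 2 child(ren)
  node 37: 0 child(ren)
  node 40: 0 child(ren)
Matching nodes: [4, 14, 37, 40]
Count of leaf nodes: 4


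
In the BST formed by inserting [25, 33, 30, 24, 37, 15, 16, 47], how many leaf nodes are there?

Tree built from: [25, 33, 30, 24, 37, 15, 16, 47]
Tree (level-order array): [25, 24, 33, 15, None, 30, 37, None, 16, None, None, None, 47]
Rule: A leaf has 0 children.
Per-node child counts:
  node 25: 2 child(ren)
  node 24: 1 child(ren)
  node 15: 1 child(ren)
  node 16: 0 child(ren)
  node 33: 2 child(ren)
  node 30: 0 child(ren)
  node 37: 1 child(ren)
  node 47: 0 child(ren)
Matching nodes: [16, 30, 47]
Count of leaf nodes: 3


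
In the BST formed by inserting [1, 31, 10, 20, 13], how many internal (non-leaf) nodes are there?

Tree built from: [1, 31, 10, 20, 13]
Tree (level-order array): [1, None, 31, 10, None, None, 20, 13]
Rule: An internal node has at least one child.
Per-node child counts:
  node 1: 1 child(ren)
  node 31: 1 child(ren)
  node 10: 1 child(ren)
  node 20: 1 child(ren)
  node 13: 0 child(ren)
Matching nodes: [1, 31, 10, 20]
Count of internal (non-leaf) nodes: 4


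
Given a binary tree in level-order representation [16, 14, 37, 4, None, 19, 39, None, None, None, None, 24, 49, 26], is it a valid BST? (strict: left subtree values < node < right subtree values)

Level-order array: [16, 14, 37, 4, None, 19, 39, None, None, None, None, 24, 49, 26]
Validate using subtree bounds (lo, hi): at each node, require lo < value < hi,
then recurse left with hi=value and right with lo=value.
Preorder trace (stopping at first violation):
  at node 16 with bounds (-inf, +inf): OK
  at node 14 with bounds (-inf, 16): OK
  at node 4 with bounds (-inf, 14): OK
  at node 37 with bounds (16, +inf): OK
  at node 19 with bounds (16, 37): OK
  at node 39 with bounds (37, +inf): OK
  at node 24 with bounds (37, 39): VIOLATION
Node 24 violates its bound: not (37 < 24 < 39).
Result: Not a valid BST


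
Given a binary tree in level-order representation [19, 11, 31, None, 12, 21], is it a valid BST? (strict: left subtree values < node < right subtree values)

Level-order array: [19, 11, 31, None, 12, 21]
Validate using subtree bounds (lo, hi): at each node, require lo < value < hi,
then recurse left with hi=value and right with lo=value.
Preorder trace (stopping at first violation):
  at node 19 with bounds (-inf, +inf): OK
  at node 11 with bounds (-inf, 19): OK
  at node 12 with bounds (11, 19): OK
  at node 31 with bounds (19, +inf): OK
  at node 21 with bounds (19, 31): OK
No violation found at any node.
Result: Valid BST


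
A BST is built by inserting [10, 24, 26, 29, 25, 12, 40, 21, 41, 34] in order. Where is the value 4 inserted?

Starting tree (level order): [10, None, 24, 12, 26, None, 21, 25, 29, None, None, None, None, None, 40, 34, 41]
Insertion path: 10
Result: insert 4 as left child of 10
Final tree (level order): [10, 4, 24, None, None, 12, 26, None, 21, 25, 29, None, None, None, None, None, 40, 34, 41]


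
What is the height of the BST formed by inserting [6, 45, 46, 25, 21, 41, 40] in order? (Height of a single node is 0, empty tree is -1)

Insertion order: [6, 45, 46, 25, 21, 41, 40]
Tree (level-order array): [6, None, 45, 25, 46, 21, 41, None, None, None, None, 40]
Compute height bottom-up (empty subtree = -1):
  height(21) = 1 + max(-1, -1) = 0
  height(40) = 1 + max(-1, -1) = 0
  height(41) = 1 + max(0, -1) = 1
  height(25) = 1 + max(0, 1) = 2
  height(46) = 1 + max(-1, -1) = 0
  height(45) = 1 + max(2, 0) = 3
  height(6) = 1 + max(-1, 3) = 4
Height = 4


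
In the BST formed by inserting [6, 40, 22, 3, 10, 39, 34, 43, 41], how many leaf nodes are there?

Tree built from: [6, 40, 22, 3, 10, 39, 34, 43, 41]
Tree (level-order array): [6, 3, 40, None, None, 22, 43, 10, 39, 41, None, None, None, 34]
Rule: A leaf has 0 children.
Per-node child counts:
  node 6: 2 child(ren)
  node 3: 0 child(ren)
  node 40: 2 child(ren)
  node 22: 2 child(ren)
  node 10: 0 child(ren)
  node 39: 1 child(ren)
  node 34: 0 child(ren)
  node 43: 1 child(ren)
  node 41: 0 child(ren)
Matching nodes: [3, 10, 34, 41]
Count of leaf nodes: 4


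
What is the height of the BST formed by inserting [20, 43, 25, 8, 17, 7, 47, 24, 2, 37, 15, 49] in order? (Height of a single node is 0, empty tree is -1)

Insertion order: [20, 43, 25, 8, 17, 7, 47, 24, 2, 37, 15, 49]
Tree (level-order array): [20, 8, 43, 7, 17, 25, 47, 2, None, 15, None, 24, 37, None, 49]
Compute height bottom-up (empty subtree = -1):
  height(2) = 1 + max(-1, -1) = 0
  height(7) = 1 + max(0, -1) = 1
  height(15) = 1 + max(-1, -1) = 0
  height(17) = 1 + max(0, -1) = 1
  height(8) = 1 + max(1, 1) = 2
  height(24) = 1 + max(-1, -1) = 0
  height(37) = 1 + max(-1, -1) = 0
  height(25) = 1 + max(0, 0) = 1
  height(49) = 1 + max(-1, -1) = 0
  height(47) = 1 + max(-1, 0) = 1
  height(43) = 1 + max(1, 1) = 2
  height(20) = 1 + max(2, 2) = 3
Height = 3


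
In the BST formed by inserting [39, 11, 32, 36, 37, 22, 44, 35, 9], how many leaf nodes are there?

Tree built from: [39, 11, 32, 36, 37, 22, 44, 35, 9]
Tree (level-order array): [39, 11, 44, 9, 32, None, None, None, None, 22, 36, None, None, 35, 37]
Rule: A leaf has 0 children.
Per-node child counts:
  node 39: 2 child(ren)
  node 11: 2 child(ren)
  node 9: 0 child(ren)
  node 32: 2 child(ren)
  node 22: 0 child(ren)
  node 36: 2 child(ren)
  node 35: 0 child(ren)
  node 37: 0 child(ren)
  node 44: 0 child(ren)
Matching nodes: [9, 22, 35, 37, 44]
Count of leaf nodes: 5


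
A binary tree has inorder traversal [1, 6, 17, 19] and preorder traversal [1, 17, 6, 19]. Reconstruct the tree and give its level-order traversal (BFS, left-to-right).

Inorder:  [1, 6, 17, 19]
Preorder: [1, 17, 6, 19]
Algorithm: preorder visits root first, so consume preorder in order;
for each root, split the current inorder slice at that value into
left-subtree inorder and right-subtree inorder, then recurse.
Recursive splits:
  root=1; inorder splits into left=[], right=[6, 17, 19]
  root=17; inorder splits into left=[6], right=[19]
  root=6; inorder splits into left=[], right=[]
  root=19; inorder splits into left=[], right=[]
Reconstructed level-order: [1, 17, 6, 19]


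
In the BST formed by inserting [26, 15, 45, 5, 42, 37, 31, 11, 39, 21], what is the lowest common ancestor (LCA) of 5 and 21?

Tree insertion order: [26, 15, 45, 5, 42, 37, 31, 11, 39, 21]
Tree (level-order array): [26, 15, 45, 5, 21, 42, None, None, 11, None, None, 37, None, None, None, 31, 39]
In a BST, the LCA of p=5, q=21 is the first node v on the
root-to-leaf path with p <= v <= q (go left if both < v, right if both > v).
Walk from root:
  at 26: both 5 and 21 < 26, go left
  at 15: 5 <= 15 <= 21, this is the LCA
LCA = 15


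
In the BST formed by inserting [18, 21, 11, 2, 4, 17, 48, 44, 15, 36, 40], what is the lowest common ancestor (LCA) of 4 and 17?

Tree insertion order: [18, 21, 11, 2, 4, 17, 48, 44, 15, 36, 40]
Tree (level-order array): [18, 11, 21, 2, 17, None, 48, None, 4, 15, None, 44, None, None, None, None, None, 36, None, None, 40]
In a BST, the LCA of p=4, q=17 is the first node v on the
root-to-leaf path with p <= v <= q (go left if both < v, right if both > v).
Walk from root:
  at 18: both 4 and 17 < 18, go left
  at 11: 4 <= 11 <= 17, this is the LCA
LCA = 11


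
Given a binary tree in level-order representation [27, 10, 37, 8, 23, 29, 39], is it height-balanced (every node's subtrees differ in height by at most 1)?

Tree (level-order array): [27, 10, 37, 8, 23, 29, 39]
Definition: a tree is height-balanced if, at every node, |h(left) - h(right)| <= 1 (empty subtree has height -1).
Bottom-up per-node check:
  node 8: h_left=-1, h_right=-1, diff=0 [OK], height=0
  node 23: h_left=-1, h_right=-1, diff=0 [OK], height=0
  node 10: h_left=0, h_right=0, diff=0 [OK], height=1
  node 29: h_left=-1, h_right=-1, diff=0 [OK], height=0
  node 39: h_left=-1, h_right=-1, diff=0 [OK], height=0
  node 37: h_left=0, h_right=0, diff=0 [OK], height=1
  node 27: h_left=1, h_right=1, diff=0 [OK], height=2
All nodes satisfy the balance condition.
Result: Balanced


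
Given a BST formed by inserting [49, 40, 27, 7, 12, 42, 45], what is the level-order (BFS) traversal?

Tree insertion order: [49, 40, 27, 7, 12, 42, 45]
Tree (level-order array): [49, 40, None, 27, 42, 7, None, None, 45, None, 12]
BFS from the root, enqueuing left then right child of each popped node:
  queue [49] -> pop 49, enqueue [40], visited so far: [49]
  queue [40] -> pop 40, enqueue [27, 42], visited so far: [49, 40]
  queue [27, 42] -> pop 27, enqueue [7], visited so far: [49, 40, 27]
  queue [42, 7] -> pop 42, enqueue [45], visited so far: [49, 40, 27, 42]
  queue [7, 45] -> pop 7, enqueue [12], visited so far: [49, 40, 27, 42, 7]
  queue [45, 12] -> pop 45, enqueue [none], visited so far: [49, 40, 27, 42, 7, 45]
  queue [12] -> pop 12, enqueue [none], visited so far: [49, 40, 27, 42, 7, 45, 12]
Result: [49, 40, 27, 42, 7, 45, 12]


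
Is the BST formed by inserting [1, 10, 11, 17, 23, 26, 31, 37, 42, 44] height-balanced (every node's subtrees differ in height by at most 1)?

Tree (level-order array): [1, None, 10, None, 11, None, 17, None, 23, None, 26, None, 31, None, 37, None, 42, None, 44]
Definition: a tree is height-balanced if, at every node, |h(left) - h(right)| <= 1 (empty subtree has height -1).
Bottom-up per-node check:
  node 44: h_left=-1, h_right=-1, diff=0 [OK], height=0
  node 42: h_left=-1, h_right=0, diff=1 [OK], height=1
  node 37: h_left=-1, h_right=1, diff=2 [FAIL (|-1-1|=2 > 1)], height=2
  node 31: h_left=-1, h_right=2, diff=3 [FAIL (|-1-2|=3 > 1)], height=3
  node 26: h_left=-1, h_right=3, diff=4 [FAIL (|-1-3|=4 > 1)], height=4
  node 23: h_left=-1, h_right=4, diff=5 [FAIL (|-1-4|=5 > 1)], height=5
  node 17: h_left=-1, h_right=5, diff=6 [FAIL (|-1-5|=6 > 1)], height=6
  node 11: h_left=-1, h_right=6, diff=7 [FAIL (|-1-6|=7 > 1)], height=7
  node 10: h_left=-1, h_right=7, diff=8 [FAIL (|-1-7|=8 > 1)], height=8
  node 1: h_left=-1, h_right=8, diff=9 [FAIL (|-1-8|=9 > 1)], height=9
Node 37 violates the condition: |-1 - 1| = 2 > 1.
Result: Not balanced


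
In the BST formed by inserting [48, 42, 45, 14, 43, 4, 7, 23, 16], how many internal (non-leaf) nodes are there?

Tree built from: [48, 42, 45, 14, 43, 4, 7, 23, 16]
Tree (level-order array): [48, 42, None, 14, 45, 4, 23, 43, None, None, 7, 16]
Rule: An internal node has at least one child.
Per-node child counts:
  node 48: 1 child(ren)
  node 42: 2 child(ren)
  node 14: 2 child(ren)
  node 4: 1 child(ren)
  node 7: 0 child(ren)
  node 23: 1 child(ren)
  node 16: 0 child(ren)
  node 45: 1 child(ren)
  node 43: 0 child(ren)
Matching nodes: [48, 42, 14, 4, 23, 45]
Count of internal (non-leaf) nodes: 6


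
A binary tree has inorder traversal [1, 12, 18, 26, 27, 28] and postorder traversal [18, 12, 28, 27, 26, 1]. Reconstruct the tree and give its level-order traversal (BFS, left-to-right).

Inorder:   [1, 12, 18, 26, 27, 28]
Postorder: [18, 12, 28, 27, 26, 1]
Algorithm: postorder visits root last, so walk postorder right-to-left;
each value is the root of the current inorder slice — split it at that
value, recurse on the right subtree first, then the left.
Recursive splits:
  root=1; inorder splits into left=[], right=[12, 18, 26, 27, 28]
  root=26; inorder splits into left=[12, 18], right=[27, 28]
  root=27; inorder splits into left=[], right=[28]
  root=28; inorder splits into left=[], right=[]
  root=12; inorder splits into left=[], right=[18]
  root=18; inorder splits into left=[], right=[]
Reconstructed level-order: [1, 26, 12, 27, 18, 28]


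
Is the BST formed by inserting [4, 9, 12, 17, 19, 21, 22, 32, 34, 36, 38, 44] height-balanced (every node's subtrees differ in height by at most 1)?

Tree (level-order array): [4, None, 9, None, 12, None, 17, None, 19, None, 21, None, 22, None, 32, None, 34, None, 36, None, 38, None, 44]
Definition: a tree is height-balanced if, at every node, |h(left) - h(right)| <= 1 (empty subtree has height -1).
Bottom-up per-node check:
  node 44: h_left=-1, h_right=-1, diff=0 [OK], height=0
  node 38: h_left=-1, h_right=0, diff=1 [OK], height=1
  node 36: h_left=-1, h_right=1, diff=2 [FAIL (|-1-1|=2 > 1)], height=2
  node 34: h_left=-1, h_right=2, diff=3 [FAIL (|-1-2|=3 > 1)], height=3
  node 32: h_left=-1, h_right=3, diff=4 [FAIL (|-1-3|=4 > 1)], height=4
  node 22: h_left=-1, h_right=4, diff=5 [FAIL (|-1-4|=5 > 1)], height=5
  node 21: h_left=-1, h_right=5, diff=6 [FAIL (|-1-5|=6 > 1)], height=6
  node 19: h_left=-1, h_right=6, diff=7 [FAIL (|-1-6|=7 > 1)], height=7
  node 17: h_left=-1, h_right=7, diff=8 [FAIL (|-1-7|=8 > 1)], height=8
  node 12: h_left=-1, h_right=8, diff=9 [FAIL (|-1-8|=9 > 1)], height=9
  node 9: h_left=-1, h_right=9, diff=10 [FAIL (|-1-9|=10 > 1)], height=10
  node 4: h_left=-1, h_right=10, diff=11 [FAIL (|-1-10|=11 > 1)], height=11
Node 36 violates the condition: |-1 - 1| = 2 > 1.
Result: Not balanced


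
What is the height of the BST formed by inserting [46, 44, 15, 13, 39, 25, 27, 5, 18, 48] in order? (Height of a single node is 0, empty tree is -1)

Insertion order: [46, 44, 15, 13, 39, 25, 27, 5, 18, 48]
Tree (level-order array): [46, 44, 48, 15, None, None, None, 13, 39, 5, None, 25, None, None, None, 18, 27]
Compute height bottom-up (empty subtree = -1):
  height(5) = 1 + max(-1, -1) = 0
  height(13) = 1 + max(0, -1) = 1
  height(18) = 1 + max(-1, -1) = 0
  height(27) = 1 + max(-1, -1) = 0
  height(25) = 1 + max(0, 0) = 1
  height(39) = 1 + max(1, -1) = 2
  height(15) = 1 + max(1, 2) = 3
  height(44) = 1 + max(3, -1) = 4
  height(48) = 1 + max(-1, -1) = 0
  height(46) = 1 + max(4, 0) = 5
Height = 5


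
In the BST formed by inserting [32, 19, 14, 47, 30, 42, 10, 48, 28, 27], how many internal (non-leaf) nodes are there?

Tree built from: [32, 19, 14, 47, 30, 42, 10, 48, 28, 27]
Tree (level-order array): [32, 19, 47, 14, 30, 42, 48, 10, None, 28, None, None, None, None, None, None, None, 27]
Rule: An internal node has at least one child.
Per-node child counts:
  node 32: 2 child(ren)
  node 19: 2 child(ren)
  node 14: 1 child(ren)
  node 10: 0 child(ren)
  node 30: 1 child(ren)
  node 28: 1 child(ren)
  node 27: 0 child(ren)
  node 47: 2 child(ren)
  node 42: 0 child(ren)
  node 48: 0 child(ren)
Matching nodes: [32, 19, 14, 30, 28, 47]
Count of internal (non-leaf) nodes: 6


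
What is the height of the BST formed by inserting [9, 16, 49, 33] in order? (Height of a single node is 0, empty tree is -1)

Insertion order: [9, 16, 49, 33]
Tree (level-order array): [9, None, 16, None, 49, 33]
Compute height bottom-up (empty subtree = -1):
  height(33) = 1 + max(-1, -1) = 0
  height(49) = 1 + max(0, -1) = 1
  height(16) = 1 + max(-1, 1) = 2
  height(9) = 1 + max(-1, 2) = 3
Height = 3


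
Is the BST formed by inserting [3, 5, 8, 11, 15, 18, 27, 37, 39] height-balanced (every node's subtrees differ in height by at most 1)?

Tree (level-order array): [3, None, 5, None, 8, None, 11, None, 15, None, 18, None, 27, None, 37, None, 39]
Definition: a tree is height-balanced if, at every node, |h(left) - h(right)| <= 1 (empty subtree has height -1).
Bottom-up per-node check:
  node 39: h_left=-1, h_right=-1, diff=0 [OK], height=0
  node 37: h_left=-1, h_right=0, diff=1 [OK], height=1
  node 27: h_left=-1, h_right=1, diff=2 [FAIL (|-1-1|=2 > 1)], height=2
  node 18: h_left=-1, h_right=2, diff=3 [FAIL (|-1-2|=3 > 1)], height=3
  node 15: h_left=-1, h_right=3, diff=4 [FAIL (|-1-3|=4 > 1)], height=4
  node 11: h_left=-1, h_right=4, diff=5 [FAIL (|-1-4|=5 > 1)], height=5
  node 8: h_left=-1, h_right=5, diff=6 [FAIL (|-1-5|=6 > 1)], height=6
  node 5: h_left=-1, h_right=6, diff=7 [FAIL (|-1-6|=7 > 1)], height=7
  node 3: h_left=-1, h_right=7, diff=8 [FAIL (|-1-7|=8 > 1)], height=8
Node 27 violates the condition: |-1 - 1| = 2 > 1.
Result: Not balanced


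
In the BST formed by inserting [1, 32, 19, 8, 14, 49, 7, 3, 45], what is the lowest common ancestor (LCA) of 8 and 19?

Tree insertion order: [1, 32, 19, 8, 14, 49, 7, 3, 45]
Tree (level-order array): [1, None, 32, 19, 49, 8, None, 45, None, 7, 14, None, None, 3]
In a BST, the LCA of p=8, q=19 is the first node v on the
root-to-leaf path with p <= v <= q (go left if both < v, right if both > v).
Walk from root:
  at 1: both 8 and 19 > 1, go right
  at 32: both 8 and 19 < 32, go left
  at 19: 8 <= 19 <= 19, this is the LCA
LCA = 19


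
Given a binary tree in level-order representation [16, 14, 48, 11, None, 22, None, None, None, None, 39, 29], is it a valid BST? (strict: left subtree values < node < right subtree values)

Level-order array: [16, 14, 48, 11, None, 22, None, None, None, None, 39, 29]
Validate using subtree bounds (lo, hi): at each node, require lo < value < hi,
then recurse left with hi=value and right with lo=value.
Preorder trace (stopping at first violation):
  at node 16 with bounds (-inf, +inf): OK
  at node 14 with bounds (-inf, 16): OK
  at node 11 with bounds (-inf, 14): OK
  at node 48 with bounds (16, +inf): OK
  at node 22 with bounds (16, 48): OK
  at node 39 with bounds (22, 48): OK
  at node 29 with bounds (22, 39): OK
No violation found at any node.
Result: Valid BST


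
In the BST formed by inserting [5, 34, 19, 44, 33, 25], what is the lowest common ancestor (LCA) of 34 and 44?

Tree insertion order: [5, 34, 19, 44, 33, 25]
Tree (level-order array): [5, None, 34, 19, 44, None, 33, None, None, 25]
In a BST, the LCA of p=34, q=44 is the first node v on the
root-to-leaf path with p <= v <= q (go left if both < v, right if both > v).
Walk from root:
  at 5: both 34 and 44 > 5, go right
  at 34: 34 <= 34 <= 44, this is the LCA
LCA = 34


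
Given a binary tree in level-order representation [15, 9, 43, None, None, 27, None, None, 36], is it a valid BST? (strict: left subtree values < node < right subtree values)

Level-order array: [15, 9, 43, None, None, 27, None, None, 36]
Validate using subtree bounds (lo, hi): at each node, require lo < value < hi,
then recurse left with hi=value and right with lo=value.
Preorder trace (stopping at first violation):
  at node 15 with bounds (-inf, +inf): OK
  at node 9 with bounds (-inf, 15): OK
  at node 43 with bounds (15, +inf): OK
  at node 27 with bounds (15, 43): OK
  at node 36 with bounds (27, 43): OK
No violation found at any node.
Result: Valid BST


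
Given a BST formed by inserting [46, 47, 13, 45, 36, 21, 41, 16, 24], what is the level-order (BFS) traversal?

Tree insertion order: [46, 47, 13, 45, 36, 21, 41, 16, 24]
Tree (level-order array): [46, 13, 47, None, 45, None, None, 36, None, 21, 41, 16, 24]
BFS from the root, enqueuing left then right child of each popped node:
  queue [46] -> pop 46, enqueue [13, 47], visited so far: [46]
  queue [13, 47] -> pop 13, enqueue [45], visited so far: [46, 13]
  queue [47, 45] -> pop 47, enqueue [none], visited so far: [46, 13, 47]
  queue [45] -> pop 45, enqueue [36], visited so far: [46, 13, 47, 45]
  queue [36] -> pop 36, enqueue [21, 41], visited so far: [46, 13, 47, 45, 36]
  queue [21, 41] -> pop 21, enqueue [16, 24], visited so far: [46, 13, 47, 45, 36, 21]
  queue [41, 16, 24] -> pop 41, enqueue [none], visited so far: [46, 13, 47, 45, 36, 21, 41]
  queue [16, 24] -> pop 16, enqueue [none], visited so far: [46, 13, 47, 45, 36, 21, 41, 16]
  queue [24] -> pop 24, enqueue [none], visited so far: [46, 13, 47, 45, 36, 21, 41, 16, 24]
Result: [46, 13, 47, 45, 36, 21, 41, 16, 24]


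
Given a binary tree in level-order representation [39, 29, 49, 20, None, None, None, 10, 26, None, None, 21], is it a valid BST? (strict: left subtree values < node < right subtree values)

Level-order array: [39, 29, 49, 20, None, None, None, 10, 26, None, None, 21]
Validate using subtree bounds (lo, hi): at each node, require lo < value < hi,
then recurse left with hi=value and right with lo=value.
Preorder trace (stopping at first violation):
  at node 39 with bounds (-inf, +inf): OK
  at node 29 with bounds (-inf, 39): OK
  at node 20 with bounds (-inf, 29): OK
  at node 10 with bounds (-inf, 20): OK
  at node 26 with bounds (20, 29): OK
  at node 21 with bounds (20, 26): OK
  at node 49 with bounds (39, +inf): OK
No violation found at any node.
Result: Valid BST


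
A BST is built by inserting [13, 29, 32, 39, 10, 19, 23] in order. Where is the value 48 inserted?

Starting tree (level order): [13, 10, 29, None, None, 19, 32, None, 23, None, 39]
Insertion path: 13 -> 29 -> 32 -> 39
Result: insert 48 as right child of 39
Final tree (level order): [13, 10, 29, None, None, 19, 32, None, 23, None, 39, None, None, None, 48]


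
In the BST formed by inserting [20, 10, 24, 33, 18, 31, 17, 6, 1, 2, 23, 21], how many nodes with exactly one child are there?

Tree built from: [20, 10, 24, 33, 18, 31, 17, 6, 1, 2, 23, 21]
Tree (level-order array): [20, 10, 24, 6, 18, 23, 33, 1, None, 17, None, 21, None, 31, None, None, 2]
Rule: These are nodes with exactly 1 non-null child.
Per-node child counts:
  node 20: 2 child(ren)
  node 10: 2 child(ren)
  node 6: 1 child(ren)
  node 1: 1 child(ren)
  node 2: 0 child(ren)
  node 18: 1 child(ren)
  node 17: 0 child(ren)
  node 24: 2 child(ren)
  node 23: 1 child(ren)
  node 21: 0 child(ren)
  node 33: 1 child(ren)
  node 31: 0 child(ren)
Matching nodes: [6, 1, 18, 23, 33]
Count of nodes with exactly one child: 5


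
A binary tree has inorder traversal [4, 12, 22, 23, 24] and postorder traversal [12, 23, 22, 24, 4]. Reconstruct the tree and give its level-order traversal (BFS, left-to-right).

Inorder:   [4, 12, 22, 23, 24]
Postorder: [12, 23, 22, 24, 4]
Algorithm: postorder visits root last, so walk postorder right-to-left;
each value is the root of the current inorder slice — split it at that
value, recurse on the right subtree first, then the left.
Recursive splits:
  root=4; inorder splits into left=[], right=[12, 22, 23, 24]
  root=24; inorder splits into left=[12, 22, 23], right=[]
  root=22; inorder splits into left=[12], right=[23]
  root=23; inorder splits into left=[], right=[]
  root=12; inorder splits into left=[], right=[]
Reconstructed level-order: [4, 24, 22, 12, 23]


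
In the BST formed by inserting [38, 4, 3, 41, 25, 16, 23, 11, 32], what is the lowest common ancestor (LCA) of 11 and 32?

Tree insertion order: [38, 4, 3, 41, 25, 16, 23, 11, 32]
Tree (level-order array): [38, 4, 41, 3, 25, None, None, None, None, 16, 32, 11, 23]
In a BST, the LCA of p=11, q=32 is the first node v on the
root-to-leaf path with p <= v <= q (go left if both < v, right if both > v).
Walk from root:
  at 38: both 11 and 32 < 38, go left
  at 4: both 11 and 32 > 4, go right
  at 25: 11 <= 25 <= 32, this is the LCA
LCA = 25


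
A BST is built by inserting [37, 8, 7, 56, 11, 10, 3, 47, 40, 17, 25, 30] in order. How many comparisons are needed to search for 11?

Search path for 11: 37 -> 8 -> 11
Found: True
Comparisons: 3


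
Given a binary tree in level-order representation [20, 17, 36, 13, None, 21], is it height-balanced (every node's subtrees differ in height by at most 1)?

Tree (level-order array): [20, 17, 36, 13, None, 21]
Definition: a tree is height-balanced if, at every node, |h(left) - h(right)| <= 1 (empty subtree has height -1).
Bottom-up per-node check:
  node 13: h_left=-1, h_right=-1, diff=0 [OK], height=0
  node 17: h_left=0, h_right=-1, diff=1 [OK], height=1
  node 21: h_left=-1, h_right=-1, diff=0 [OK], height=0
  node 36: h_left=0, h_right=-1, diff=1 [OK], height=1
  node 20: h_left=1, h_right=1, diff=0 [OK], height=2
All nodes satisfy the balance condition.
Result: Balanced


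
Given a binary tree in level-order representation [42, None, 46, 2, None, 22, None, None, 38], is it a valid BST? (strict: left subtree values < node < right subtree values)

Level-order array: [42, None, 46, 2, None, 22, None, None, 38]
Validate using subtree bounds (lo, hi): at each node, require lo < value < hi,
then recurse left with hi=value and right with lo=value.
Preorder trace (stopping at first violation):
  at node 42 with bounds (-inf, +inf): OK
  at node 46 with bounds (42, +inf): OK
  at node 2 with bounds (42, 46): VIOLATION
Node 2 violates its bound: not (42 < 2 < 46).
Result: Not a valid BST


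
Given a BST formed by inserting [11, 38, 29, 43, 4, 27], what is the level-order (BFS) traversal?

Tree insertion order: [11, 38, 29, 43, 4, 27]
Tree (level-order array): [11, 4, 38, None, None, 29, 43, 27]
BFS from the root, enqueuing left then right child of each popped node:
  queue [11] -> pop 11, enqueue [4, 38], visited so far: [11]
  queue [4, 38] -> pop 4, enqueue [none], visited so far: [11, 4]
  queue [38] -> pop 38, enqueue [29, 43], visited so far: [11, 4, 38]
  queue [29, 43] -> pop 29, enqueue [27], visited so far: [11, 4, 38, 29]
  queue [43, 27] -> pop 43, enqueue [none], visited so far: [11, 4, 38, 29, 43]
  queue [27] -> pop 27, enqueue [none], visited so far: [11, 4, 38, 29, 43, 27]
Result: [11, 4, 38, 29, 43, 27]


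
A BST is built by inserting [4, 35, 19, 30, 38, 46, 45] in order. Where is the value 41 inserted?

Starting tree (level order): [4, None, 35, 19, 38, None, 30, None, 46, None, None, 45]
Insertion path: 4 -> 35 -> 38 -> 46 -> 45
Result: insert 41 as left child of 45
Final tree (level order): [4, None, 35, 19, 38, None, 30, None, 46, None, None, 45, None, 41]


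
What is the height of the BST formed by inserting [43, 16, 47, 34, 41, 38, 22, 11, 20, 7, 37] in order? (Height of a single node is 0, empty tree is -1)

Insertion order: [43, 16, 47, 34, 41, 38, 22, 11, 20, 7, 37]
Tree (level-order array): [43, 16, 47, 11, 34, None, None, 7, None, 22, 41, None, None, 20, None, 38, None, None, None, 37]
Compute height bottom-up (empty subtree = -1):
  height(7) = 1 + max(-1, -1) = 0
  height(11) = 1 + max(0, -1) = 1
  height(20) = 1 + max(-1, -1) = 0
  height(22) = 1 + max(0, -1) = 1
  height(37) = 1 + max(-1, -1) = 0
  height(38) = 1 + max(0, -1) = 1
  height(41) = 1 + max(1, -1) = 2
  height(34) = 1 + max(1, 2) = 3
  height(16) = 1 + max(1, 3) = 4
  height(47) = 1 + max(-1, -1) = 0
  height(43) = 1 + max(4, 0) = 5
Height = 5
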